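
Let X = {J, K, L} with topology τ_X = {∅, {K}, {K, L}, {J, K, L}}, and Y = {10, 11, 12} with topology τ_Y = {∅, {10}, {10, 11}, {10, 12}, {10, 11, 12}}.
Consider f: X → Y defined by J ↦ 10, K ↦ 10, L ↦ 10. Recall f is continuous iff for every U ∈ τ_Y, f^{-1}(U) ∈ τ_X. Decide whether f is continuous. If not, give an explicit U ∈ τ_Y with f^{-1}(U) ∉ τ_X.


f IS continuous.

Compute f^{-1}(U) for each U ∈ τ_Y:
  U = ∅: f^{-1}(U) = ∅ ∈ τ_X ✓.
  U = {10}: f^{-1}(U) = {J, K, L} ∈ τ_X ✓.
  U = {10, 11}: f^{-1}(U) = {J, K, L} ∈ τ_X ✓.
  U = {10, 12}: f^{-1}(U) = {J, K, L} ∈ τ_X ✓.
  U = {10, 11, 12}: f^{-1}(U) = {J, K, L} ∈ τ_X ✓.
Every preimage lies in τ_X, so f IS continuous.


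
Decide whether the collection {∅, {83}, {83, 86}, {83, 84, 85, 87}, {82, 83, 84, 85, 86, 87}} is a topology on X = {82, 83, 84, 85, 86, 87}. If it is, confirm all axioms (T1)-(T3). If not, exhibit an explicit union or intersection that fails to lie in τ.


τ is NOT a topology on X.

Axiom (T1): ∅ ∈ τ? Yes; X ∈ τ? Yes.
Axiom (T2/T3): check pairwise unions and intersections of members of τ.
Counterexample for (T2): {83, 86} ∪ {83, 84, 85, 87} = {83, 84, 85, 86, 87} ∉ τ. Therefore τ is NOT a topology.


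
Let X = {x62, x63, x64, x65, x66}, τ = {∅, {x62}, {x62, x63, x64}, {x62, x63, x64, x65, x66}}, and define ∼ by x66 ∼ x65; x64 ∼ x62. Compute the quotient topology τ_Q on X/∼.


X/∼ = {[x62=x64], [x63], [x65=x66]}; |τ_Q| = 3.

Equivalence classes: [x62=x64], [x63], [x65=x66].
Quotient map π: X → X/∼ sends x62 ↦ [x62=x64], x63 ↦ [x63], x64 ↦ [x62=x64], x65 ↦ [x65=x66], x66 ↦ [x65=x66].
For each subset V ⊆ X/∼, compute π^{-1}(V) ⊆ X and check whether π^{-1}(V) ∈ τ. V is open in τ_Q iff π^{-1}(V) ∈ τ.
  V = {}: π^{-1}(V) = ∅ ∈ τ ✓.
  V = {[x62=x64]}: π^{-1}(V) = {x62, x64} ∉ τ ✗.
  V = {[x63]}: π^{-1}(V) = {x63} ∉ τ ✗.
  V = {[x62=x64], [x63]}: π^{-1}(V) = {x62, x63, x64} ∈ τ ✓.
  V = {[x65=x66]}: π^{-1}(V) = {x65, x66} ∉ τ ✗.
  V = {[x62=x64], [x65=x66]}: π^{-1}(V) = {x62, x64, x65, x66} ∉ τ ✗.
  V = {[x63], [x65=x66]}: π^{-1}(V) = {x63, x65, x66} ∉ τ ✗.
  V = {[x62=x64], [x63], [x65=x66]}: π^{-1}(V) = {x62, x63, x64, x65, x66} ∈ τ ✓.
Open sets in the quotient: τ_Q = {{}, {[x62=x64], [x63]}, {[x62=x64], [x63], [x65=x66]}} (3 elements).


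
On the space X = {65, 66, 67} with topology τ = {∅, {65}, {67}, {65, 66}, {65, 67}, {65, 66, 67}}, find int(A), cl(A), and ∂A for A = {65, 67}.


int(A) = {65, 67}, cl(A) = {65, 66, 67}, ∂A = {66}.

Closed sets in (X, τ) are complements of opens:
  closed(X, τ) = {∅, {66}, {67}, {65, 66}, {66, 67}, {65, 66, 67}}.
int(A) = ⋃ {U ∈ τ : U ⊆ A}. Opens contained in A: ∅, {65}, {67}, {65, 67}.
Taking the union of these: int(A) = {65, 67}.
cl(A) = ⋂ {C closed : A ⊆ C}. Closed sets containing A: {65, 66, 67}.
Intersecting these: cl(A) = {65, 66, 67}.
∂A = cl(A) ∖ int(A) = {65, 66, 67} ∖ {65, 67} = {66}.


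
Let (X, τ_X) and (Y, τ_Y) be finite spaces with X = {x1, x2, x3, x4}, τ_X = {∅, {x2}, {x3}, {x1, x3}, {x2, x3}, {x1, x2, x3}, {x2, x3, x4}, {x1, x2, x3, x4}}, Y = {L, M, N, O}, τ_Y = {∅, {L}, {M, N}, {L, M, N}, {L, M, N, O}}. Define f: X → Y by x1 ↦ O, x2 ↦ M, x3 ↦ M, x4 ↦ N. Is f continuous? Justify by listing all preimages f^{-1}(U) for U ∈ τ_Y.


f IS continuous.

Compute f^{-1}(U) for each U ∈ τ_Y:
  U = ∅: f^{-1}(U) = ∅ ∈ τ_X ✓.
  U = {L}: f^{-1}(U) = ∅ ∈ τ_X ✓.
  U = {M, N}: f^{-1}(U) = {x2, x3, x4} ∈ τ_X ✓.
  U = {L, M, N}: f^{-1}(U) = {x2, x3, x4} ∈ τ_X ✓.
  U = {L, M, N, O}: f^{-1}(U) = {x1, x2, x3, x4} ∈ τ_X ✓.
Every preimage lies in τ_X, so f IS continuous.


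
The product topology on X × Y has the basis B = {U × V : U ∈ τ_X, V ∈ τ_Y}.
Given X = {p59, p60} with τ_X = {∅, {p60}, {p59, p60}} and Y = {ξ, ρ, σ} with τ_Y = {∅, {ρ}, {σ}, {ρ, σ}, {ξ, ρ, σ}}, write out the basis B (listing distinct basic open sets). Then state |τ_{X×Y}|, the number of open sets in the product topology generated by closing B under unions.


Basis B = {∅ × ∅, {p60} × {ρ}, {p60} × {σ}, {p59, p60} × {ρ}, {p59, p60} × {σ}, {p60} × {ρ, σ}, {p60} × {ξ, ρ, σ}, {p59, p60} × {ρ, σ}, {p59, p60} × {ξ, ρ, σ}}; |τ_{X×Y}| = 14.

Enumerate products U × V with U ∈ τ_X, V ∈ τ_Y (deduplicated):
  ∅ × ∅ = {} (∅)
  {p60} × {ρ} = {(p60,ρ)}
  {p60} × {σ} = {(p60,σ)}
  {p59, p60} × {ρ} = {(p59,ρ), (p60,ρ)}
  {p59, p60} × {σ} = {(p59,σ), (p60,σ)}
  {p60} × {ρ, σ} = {(p60,ρ), (p60,σ)}
  {p60} × {ξ, ρ, σ} = {(p60,ξ), (p60,ρ), (p60,σ)}
  {p59, p60} × {ρ, σ} = {(p59,ρ), (p59,σ), (p60,ρ), (p60,σ)}
  {p59, p60} × {ξ, ρ, σ} = {(p59,ξ), (p59,ρ), (p59,σ), (p60,ξ), (p60,ρ), (p60,σ)}
These 9 distinct sets form the basis B.
Close under arbitrary unions to get τ_{X×Y}; counting gives |τ_{X×Y}| = 14.


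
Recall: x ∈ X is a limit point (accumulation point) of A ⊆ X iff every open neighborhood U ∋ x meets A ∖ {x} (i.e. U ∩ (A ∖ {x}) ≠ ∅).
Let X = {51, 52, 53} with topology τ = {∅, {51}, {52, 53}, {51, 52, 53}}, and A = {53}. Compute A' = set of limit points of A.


A' = {52}

For each x ∈ X, list the open sets U ∈ τ with x ∈ U, then check whether U ∩ (A ∖ {x}) ≠ ∅ for every such U.
  x = 51: open {51} ∋ x has {51} ∩ (A ∖ {51}) = ∅, so x is NOT a limit point.
  x = 52: opens ∋ x are {52, 53}, {51, 52, 53}; each meets A ∖ {52}, so x IS a limit point.
  x = 53: open {52, 53} ∋ x has {52, 53} ∩ (A ∖ {53}) = ∅, so x is NOT a limit point.
Collecting: A' = {52}.


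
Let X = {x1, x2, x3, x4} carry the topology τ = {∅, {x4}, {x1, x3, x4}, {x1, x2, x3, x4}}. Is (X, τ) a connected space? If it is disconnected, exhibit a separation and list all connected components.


(X, τ) is connected.

Find clopen sets (U ∈ τ with X ∖ U ∈ τ):
  U = ∅, X ∖ U = {x1, x2, x3, x4} — both open, so U is clopen.
  U = {x1, x2, x3, x4}, X ∖ U = ∅ — both open, so U is clopen.
Only trivial clopens (∅ and X) exist, so (X, τ) is connected.
Compute connected components by grouping points that agree on all clopens:
  component: {x1, x2, x3, x4}


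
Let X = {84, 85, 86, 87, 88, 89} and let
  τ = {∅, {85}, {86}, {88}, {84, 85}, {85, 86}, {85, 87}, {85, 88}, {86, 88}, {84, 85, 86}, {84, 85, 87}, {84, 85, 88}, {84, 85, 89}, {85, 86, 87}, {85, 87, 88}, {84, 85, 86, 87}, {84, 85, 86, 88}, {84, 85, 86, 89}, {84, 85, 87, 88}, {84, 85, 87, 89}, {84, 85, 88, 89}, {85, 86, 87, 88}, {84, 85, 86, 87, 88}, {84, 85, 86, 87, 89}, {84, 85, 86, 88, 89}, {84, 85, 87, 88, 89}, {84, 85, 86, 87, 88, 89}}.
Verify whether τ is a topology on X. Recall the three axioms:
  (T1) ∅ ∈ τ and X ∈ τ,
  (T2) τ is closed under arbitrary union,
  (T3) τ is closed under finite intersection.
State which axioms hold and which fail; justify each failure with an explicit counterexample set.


τ is NOT a topology on X.

Axiom (T1): ∅ ∈ τ? Yes; X ∈ τ? Yes.
Axiom (T2/T3): check pairwise unions and intersections of members of τ.
Counterexample for (T2): {85} ∪ {86, 88} = {85, 86, 88} ∉ τ. Therefore τ is NOT a topology.


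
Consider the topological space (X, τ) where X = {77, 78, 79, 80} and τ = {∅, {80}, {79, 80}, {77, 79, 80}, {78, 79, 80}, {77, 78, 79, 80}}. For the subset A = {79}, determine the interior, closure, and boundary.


int(A) = ∅, cl(A) = {77, 78, 79}, ∂A = {77, 78, 79}.

Closed sets in (X, τ) are complements of opens:
  closed(X, τ) = {∅, {77}, {78}, {77, 78}, {77, 78, 79}, {77, 78, 79, 80}}.
int(A) = ⋃ {U ∈ τ : U ⊆ A}. Opens contained in A: ∅.
Taking the union of these: int(A) = ∅.
cl(A) = ⋂ {C closed : A ⊆ C}. Closed sets containing A: {77, 78, 79}, {77, 78, 79, 80}.
Intersecting these: cl(A) = {77, 78, 79}.
∂A = cl(A) ∖ int(A) = {77, 78, 79} ∖ ∅ = {77, 78, 79}.


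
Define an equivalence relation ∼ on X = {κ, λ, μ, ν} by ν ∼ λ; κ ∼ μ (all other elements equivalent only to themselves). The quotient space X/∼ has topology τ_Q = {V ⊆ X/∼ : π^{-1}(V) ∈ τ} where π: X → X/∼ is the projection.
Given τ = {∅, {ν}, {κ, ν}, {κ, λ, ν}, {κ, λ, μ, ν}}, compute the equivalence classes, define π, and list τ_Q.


X/∼ = {[κ=μ], [λ=ν]}; |τ_Q| = 2.

Equivalence classes: [κ=μ], [λ=ν].
Quotient map π: X → X/∼ sends κ ↦ [κ=μ], λ ↦ [λ=ν], μ ↦ [κ=μ], ν ↦ [λ=ν].
For each subset V ⊆ X/∼, compute π^{-1}(V) ⊆ X and check whether π^{-1}(V) ∈ τ. V is open in τ_Q iff π^{-1}(V) ∈ τ.
  V = {}: π^{-1}(V) = ∅ ∈ τ ✓.
  V = {[κ=μ]}: π^{-1}(V) = {κ, μ} ∉ τ ✗.
  V = {[λ=ν]}: π^{-1}(V) = {λ, ν} ∉ τ ✗.
  V = {[κ=μ], [λ=ν]}: π^{-1}(V) = {κ, λ, μ, ν} ∈ τ ✓.
Open sets in the quotient: τ_Q = {{}, {[κ=μ], [λ=ν]}} (2 elements).


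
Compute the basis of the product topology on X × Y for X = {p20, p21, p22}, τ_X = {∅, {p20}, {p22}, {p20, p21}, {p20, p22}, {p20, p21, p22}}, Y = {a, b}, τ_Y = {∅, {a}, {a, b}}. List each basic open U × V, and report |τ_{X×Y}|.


Basis B = {∅ × ∅, {p20} × {a}, {p22} × {a}, {p20} × {a, b}, {p20, p21} × {a}, {p20, p22} × {a}, {p22} × {a, b}, {p20, p21, p22} × {a}, {p20, p21} × {a, b}, {p20, p22} × {a, b}, {p20, p21, p22} × {a, b}}; |τ_{X×Y}| = 18.

Enumerate products U × V with U ∈ τ_X, V ∈ τ_Y (deduplicated):
  ∅ × ∅ = {} (∅)
  {p20} × {a} = {(p20,a)}
  {p22} × {a} = {(p22,a)}
  {p20} × {a, b} = {(p20,a), (p20,b)}
  {p20, p21} × {a} = {(p20,a), (p21,a)}
  {p20, p22} × {a} = {(p20,a), (p22,a)}
  {p22} × {a, b} = {(p22,a), (p22,b)}
  {p20, p21, p22} × {a} = {(p20,a), (p21,a), (p22,a)}
  {p20, p21} × {a, b} = {(p20,a), (p20,b), (p21,a), (p21,b)}
  {p20, p22} × {a, b} = {(p20,a), (p20,b), (p22,a), (p22,b)}
  {p20, p21, p22} × {a, b} = {(p20,a), (p20,b), (p21,a), (p21,b), (p22,a), (p22,b)}
These 11 distinct sets form the basis B.
Close under arbitrary unions to get τ_{X×Y}; counting gives |τ_{X×Y}| = 18.


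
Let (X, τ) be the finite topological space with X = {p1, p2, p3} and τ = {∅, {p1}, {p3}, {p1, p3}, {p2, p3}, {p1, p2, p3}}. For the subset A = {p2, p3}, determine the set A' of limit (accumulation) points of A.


A' = {p2}

For each x ∈ X, list the open sets U ∈ τ with x ∈ U, then check whether U ∩ (A ∖ {x}) ≠ ∅ for every such U.
  x = p1: open {p1} ∋ x has {p1} ∩ (A ∖ {p1}) = ∅, so x is NOT a limit point.
  x = p2: opens ∋ x are {p2, p3}, {p1, p2, p3}; each meets A ∖ {p2}, so x IS a limit point.
  x = p3: open {p3} ∋ x has {p3} ∩ (A ∖ {p3}) = ∅, so x is NOT a limit point.
Collecting: A' = {p2}.


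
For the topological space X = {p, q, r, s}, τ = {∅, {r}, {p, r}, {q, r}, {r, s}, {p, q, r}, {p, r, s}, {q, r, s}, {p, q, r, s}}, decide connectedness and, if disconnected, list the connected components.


(X, τ) is connected.

Find clopen sets (U ∈ τ with X ∖ U ∈ τ):
  U = ∅, X ∖ U = {p, q, r, s} — both open, so U is clopen.
  U = {p, q, r, s}, X ∖ U = ∅ — both open, so U is clopen.
Only trivial clopens (∅ and X) exist, so (X, τ) is connected.
Compute connected components by grouping points that agree on all clopens:
  component: {p, q, r, s}


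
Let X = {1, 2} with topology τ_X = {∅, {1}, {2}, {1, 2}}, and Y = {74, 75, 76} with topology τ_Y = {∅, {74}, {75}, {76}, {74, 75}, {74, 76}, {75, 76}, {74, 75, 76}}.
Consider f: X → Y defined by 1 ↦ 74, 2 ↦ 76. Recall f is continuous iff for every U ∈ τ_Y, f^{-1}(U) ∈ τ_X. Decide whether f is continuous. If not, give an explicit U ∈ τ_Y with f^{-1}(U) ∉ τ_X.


f IS continuous.

Compute f^{-1}(U) for each U ∈ τ_Y:
  U = ∅: f^{-1}(U) = ∅ ∈ τ_X ✓.
  U = {74}: f^{-1}(U) = {1} ∈ τ_X ✓.
  U = {75}: f^{-1}(U) = ∅ ∈ τ_X ✓.
  U = {76}: f^{-1}(U) = {2} ∈ τ_X ✓.
  U = {74, 75}: f^{-1}(U) = {1} ∈ τ_X ✓.
  U = {74, 76}: f^{-1}(U) = {1, 2} ∈ τ_X ✓.
  U = {75, 76}: f^{-1}(U) = {2} ∈ τ_X ✓.
  U = {74, 75, 76}: f^{-1}(U) = {1, 2} ∈ τ_X ✓.
Every preimage lies in τ_X, so f IS continuous.


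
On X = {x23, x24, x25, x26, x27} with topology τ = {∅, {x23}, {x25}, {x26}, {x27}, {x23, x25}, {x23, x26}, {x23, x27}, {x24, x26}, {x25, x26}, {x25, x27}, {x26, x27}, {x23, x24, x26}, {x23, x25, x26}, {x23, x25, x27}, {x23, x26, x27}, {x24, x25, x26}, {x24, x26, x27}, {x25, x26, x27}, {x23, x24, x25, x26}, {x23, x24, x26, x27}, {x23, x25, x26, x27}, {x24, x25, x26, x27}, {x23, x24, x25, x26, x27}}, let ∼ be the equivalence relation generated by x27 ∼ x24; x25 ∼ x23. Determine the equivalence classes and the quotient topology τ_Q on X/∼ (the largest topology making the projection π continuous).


X/∼ = {[x23=x25], [x24=x27], [x26]}; |τ_Q| = 6.

Equivalence classes: [x23=x25], [x24=x27], [x26].
Quotient map π: X → X/∼ sends x23 ↦ [x23=x25], x24 ↦ [x24=x27], x25 ↦ [x23=x25], x26 ↦ [x26], x27 ↦ [x24=x27].
For each subset V ⊆ X/∼, compute π^{-1}(V) ⊆ X and check whether π^{-1}(V) ∈ τ. V is open in τ_Q iff π^{-1}(V) ∈ τ.
  V = {}: π^{-1}(V) = ∅ ∈ τ ✓.
  V = {[x23=x25]}: π^{-1}(V) = {x23, x25} ∈ τ ✓.
  V = {[x24=x27]}: π^{-1}(V) = {x24, x27} ∉ τ ✗.
  V = {[x23=x25], [x24=x27]}: π^{-1}(V) = {x23, x24, x25, x27} ∉ τ ✗.
  V = {[x26]}: π^{-1}(V) = {x26} ∈ τ ✓.
  V = {[x23=x25], [x26]}: π^{-1}(V) = {x23, x25, x26} ∈ τ ✓.
  V = {[x24=x27], [x26]}: π^{-1}(V) = {x24, x26, x27} ∈ τ ✓.
  V = {[x23=x25], [x24=x27], [x26]}: π^{-1}(V) = {x23, x24, x25, x26, x27} ∈ τ ✓.
Open sets in the quotient: τ_Q = {{}, {[x23=x25]}, {[x26]}, {[x23=x25], [x26]}, {[x24=x27], [x26]}, {[x23=x25], [x24=x27], [x26]}} (6 elements).


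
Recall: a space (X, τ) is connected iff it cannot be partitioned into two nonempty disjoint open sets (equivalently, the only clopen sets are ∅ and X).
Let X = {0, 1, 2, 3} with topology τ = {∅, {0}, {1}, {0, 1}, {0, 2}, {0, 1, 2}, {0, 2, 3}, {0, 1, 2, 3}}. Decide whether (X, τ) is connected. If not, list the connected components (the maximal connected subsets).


(X, τ) is disconnected; components = [{1}, {0, 2, 3}].

Find clopen sets (U ∈ τ with X ∖ U ∈ τ):
  U = ∅, X ∖ U = {0, 1, 2, 3} — both open, so U is clopen.
  U = {1}, X ∖ U = {0, 2, 3} — both open, so U is clopen.
  U = {0, 2, 3}, X ∖ U = {1} — both open, so U is clopen.
  U = {0, 1, 2, 3}, X ∖ U = ∅ — both open, so U is clopen.
Nontrivial clopen(s) exist: e.g. {0, 2, 3}. So (X, τ) is disconnected.
Compute connected components by grouping points that agree on all clopens:
  component: {1}
  component: {0, 2, 3}


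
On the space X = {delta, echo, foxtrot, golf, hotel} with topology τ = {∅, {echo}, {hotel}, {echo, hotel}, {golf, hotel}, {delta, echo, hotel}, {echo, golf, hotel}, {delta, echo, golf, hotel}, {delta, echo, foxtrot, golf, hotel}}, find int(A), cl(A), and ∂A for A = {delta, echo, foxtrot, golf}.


int(A) = {echo}, cl(A) = {delta, echo, foxtrot, golf}, ∂A = {delta, foxtrot, golf}.

Closed sets in (X, τ) are complements of opens:
  closed(X, τ) = {∅, {foxtrot}, {delta, foxtrot}, {foxtrot, golf}, {delta, echo, foxtrot}, {delta, foxtrot, golf}, {delta, echo, foxtrot, golf}, {delta, foxtrot, golf, hotel}, {delta, echo, foxtrot, golf, hotel}}.
int(A) = ⋃ {U ∈ τ : U ⊆ A}. Opens contained in A: ∅, {echo}.
Taking the union of these: int(A) = {echo}.
cl(A) = ⋂ {C closed : A ⊆ C}. Closed sets containing A: {delta, echo, foxtrot, golf}, {delta, echo, foxtrot, golf, hotel}.
Intersecting these: cl(A) = {delta, echo, foxtrot, golf}.
∂A = cl(A) ∖ int(A) = {delta, echo, foxtrot, golf} ∖ {echo} = {delta, foxtrot, golf}.


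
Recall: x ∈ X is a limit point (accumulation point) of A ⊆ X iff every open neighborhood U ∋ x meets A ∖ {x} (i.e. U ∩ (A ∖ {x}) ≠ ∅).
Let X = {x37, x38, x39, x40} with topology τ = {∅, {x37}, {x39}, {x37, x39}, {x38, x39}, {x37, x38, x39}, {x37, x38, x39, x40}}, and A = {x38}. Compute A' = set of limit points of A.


A' = {x40}

For each x ∈ X, list the open sets U ∈ τ with x ∈ U, then check whether U ∩ (A ∖ {x}) ≠ ∅ for every such U.
  x = x37: open {x37} ∋ x has {x37} ∩ (A ∖ {x37}) = ∅, so x is NOT a limit point.
  x = x38: open {x38, x39} ∋ x has {x38, x39} ∩ (A ∖ {x38}) = ∅, so x is NOT a limit point.
  x = x39: open {x39} ∋ x has {x39} ∩ (A ∖ {x39}) = ∅, so x is NOT a limit point.
  x = x40: opens ∋ x are {x37, x38, x39, x40}; each meets A ∖ {x40}, so x IS a limit point.
Collecting: A' = {x40}.


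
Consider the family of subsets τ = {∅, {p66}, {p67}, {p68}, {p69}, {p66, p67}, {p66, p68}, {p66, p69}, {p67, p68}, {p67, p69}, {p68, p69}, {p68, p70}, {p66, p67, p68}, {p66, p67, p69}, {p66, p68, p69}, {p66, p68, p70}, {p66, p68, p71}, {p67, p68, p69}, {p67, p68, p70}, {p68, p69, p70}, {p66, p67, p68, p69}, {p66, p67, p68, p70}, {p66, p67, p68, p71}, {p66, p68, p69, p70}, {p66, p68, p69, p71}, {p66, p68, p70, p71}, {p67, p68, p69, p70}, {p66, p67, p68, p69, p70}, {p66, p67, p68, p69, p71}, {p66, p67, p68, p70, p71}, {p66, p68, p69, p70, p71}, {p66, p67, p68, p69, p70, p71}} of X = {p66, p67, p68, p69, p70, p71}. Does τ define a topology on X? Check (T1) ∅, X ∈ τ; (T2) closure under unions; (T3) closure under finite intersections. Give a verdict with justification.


τ IS a topology on X.

Axiom (T1): ∅ ∈ τ? Yes; X ∈ τ? Yes.
Axiom (T2/T3): check pairwise unions and intersections of members of τ.
All pairwise intersections and unions checked — each lies in τ. Therefore τ satisfies (T1), (T2), (T3): it IS a topology on X.


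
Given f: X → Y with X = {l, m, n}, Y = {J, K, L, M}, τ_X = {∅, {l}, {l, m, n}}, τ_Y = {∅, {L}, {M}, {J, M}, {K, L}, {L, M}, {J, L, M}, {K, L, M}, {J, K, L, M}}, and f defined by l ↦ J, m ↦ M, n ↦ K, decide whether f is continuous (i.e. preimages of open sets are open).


f is NOT continuous.

Compute f^{-1}(U) for each U ∈ τ_Y:
  U = ∅: f^{-1}(U) = ∅ ∈ τ_X ✓.
  U = {L}: f^{-1}(U) = ∅ ∈ τ_X ✓.
  U = {M}: f^{-1}(U) = {m} ∉ τ_X ✗.
  U = {J, M}: f^{-1}(U) = {l, m} ∉ τ_X ✗.
  U = {K, L}: f^{-1}(U) = {n} ∉ τ_X ✗.
  U = {L, M}: f^{-1}(U) = {m} ∉ τ_X ✗.
  U = {J, L, M}: f^{-1}(U) = {l, m} ∉ τ_X ✗.
  U = {K, L, M}: f^{-1}(U) = {m, n} ∉ τ_X ✗.
  U = {J, K, L, M}: f^{-1}(U) = {l, m, n} ∈ τ_X ✓.
Found U = {M} with f^{-1}(U) = {m} not in τ_X. Therefore f is NOT continuous.


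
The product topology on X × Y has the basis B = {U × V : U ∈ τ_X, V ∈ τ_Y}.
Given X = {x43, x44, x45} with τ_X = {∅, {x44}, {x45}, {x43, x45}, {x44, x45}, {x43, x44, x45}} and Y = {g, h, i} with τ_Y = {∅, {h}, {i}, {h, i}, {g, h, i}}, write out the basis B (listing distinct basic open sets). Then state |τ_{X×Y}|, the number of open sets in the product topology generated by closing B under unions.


Basis B = {∅ × ∅, {x44} × {h}, {x44} × {i}, {x45} × {h}, {x45} × {i}, {x43, x45} × {h}, {x43, x45} × {i}, {x44} × {h, i}, {x44, x45} × {h}, {x44, x45} × {i}, {x45} × {h, i}, {x43, x44, x45} × {h}, {x43, x44, x45} × {i}, {x44} × {g, h, i}, {x45} × {g, h, i}, {x43, x45} × {h, i}, {x44, x45} × {h, i}, {x43, x45} × {g, h, i}, {x43, x44, x45} × {h, i}, {x44, x45} × {g, h, i}, {x43, x44, x45} × {g, h, i}}; |τ_{X×Y}| = 70.

Enumerate products U × V with U ∈ τ_X, V ∈ τ_Y (deduplicated):
  ∅ × ∅ = {} (∅)
  {x44} × {h} = {(x44,h)}
  {x44} × {i} = {(x44,i)}
  {x45} × {h} = {(x45,h)}
  {x45} × {i} = {(x45,i)}
  {x43, x45} × {h} = {(x43,h), (x45,h)}
  {x43, x45} × {i} = {(x43,i), (x45,i)}
  {x44} × {h, i} = {(x44,h), (x44,i)}
  {x44, x45} × {h} = {(x44,h), (x45,h)}
  {x44, x45} × {i} = {(x44,i), (x45,i)}
  {x45} × {h, i} = {(x45,h), (x45,i)}
  {x43, x44, x45} × {h} = {(x43,h), (x44,h), (x45,h)}
  {x43, x44, x45} × {i} = {(x43,i), (x44,i), (x45,i)}
  {x44} × {g, h, i} = {(x44,g), (x44,h), (x44,i)}
  {x45} × {g, h, i} = {(x45,g), (x45,h), (x45,i)}
  {x43, x45} × {h, i} = {(x43,h), (x43,i), (x45,h), (x45,i)}
  {x44, x45} × {h, i} = {(x44,h), (x44,i), (x45,h), (x45,i)}
  {x43, x45} × {g, h, i} = {(x43,g), (x43,h), (x43,i), (x45,g), (x45,h), (x45,i)}
  {x43, x44, x45} × {h, i} = {(x43,h), (x43,i), (x44,h), (x44,i), (x45,h), (x45,i)}
  {x44, x45} × {g, h, i} = {(x44,g), (x44,h), (x44,i), (x45,g), (x45,h), (x45,i)}
  {x43, x44, x45} × {g, h, i} = {(x43,g), (x43,h), (x43,i), (x44,g), (x44,h), (x44,i), (x45,g), (x45,h), (x45,i)}
These 21 distinct sets form the basis B.
Close under arbitrary unions to get τ_{X×Y}; counting gives |τ_{X×Y}| = 70.


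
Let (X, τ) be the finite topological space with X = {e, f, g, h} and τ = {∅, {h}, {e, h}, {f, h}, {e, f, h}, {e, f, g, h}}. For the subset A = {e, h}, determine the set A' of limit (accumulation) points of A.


A' = {e, f, g}

For each x ∈ X, list the open sets U ∈ τ with x ∈ U, then check whether U ∩ (A ∖ {x}) ≠ ∅ for every such U.
  x = e: opens ∋ x are {e, h}, {e, f, h}, {e, f, g, h}; each meets A ∖ {e}, so x IS a limit point.
  x = f: opens ∋ x are {f, h}, {e, f, h}, {e, f, g, h}; each meets A ∖ {f}, so x IS a limit point.
  x = g: opens ∋ x are {e, f, g, h}; each meets A ∖ {g}, so x IS a limit point.
  x = h: open {h} ∋ x has {h} ∩ (A ∖ {h}) = ∅, so x is NOT a limit point.
Collecting: A' = {e, f, g}.


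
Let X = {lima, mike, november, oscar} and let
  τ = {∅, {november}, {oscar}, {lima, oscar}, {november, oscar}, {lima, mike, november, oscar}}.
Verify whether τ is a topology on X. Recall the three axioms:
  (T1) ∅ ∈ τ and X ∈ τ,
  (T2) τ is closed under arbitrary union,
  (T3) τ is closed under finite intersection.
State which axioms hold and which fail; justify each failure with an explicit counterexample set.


τ is NOT a topology on X.

Axiom (T1): ∅ ∈ τ? Yes; X ∈ τ? Yes.
Axiom (T2/T3): check pairwise unions and intersections of members of τ.
Counterexample for (T2): {november} ∪ {lima, oscar} = {lima, november, oscar} ∉ τ. Therefore τ is NOT a topology.


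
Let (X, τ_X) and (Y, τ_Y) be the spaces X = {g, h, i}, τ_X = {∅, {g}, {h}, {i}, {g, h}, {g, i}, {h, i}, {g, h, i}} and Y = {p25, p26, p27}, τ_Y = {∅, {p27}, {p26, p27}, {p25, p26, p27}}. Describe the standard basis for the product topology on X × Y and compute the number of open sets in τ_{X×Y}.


Basis B = {∅ × ∅, {g} × {p27}, {h} × {p27}, {i} × {p27}, {g} × {p26, p27}, {g, h} × {p27}, {g, i} × {p27}, {h} × {p26, p27}, {h, i} × {p27}, {i} × {p26, p27}, {g} × {p25, p26, p27}, {g, h, i} × {p27}, {h} × {p25, p26, p27}, {i} × {p25, p26, p27}, {g, h} × {p26, p27}, {g, i} × {p26, p27}, {h, i} × {p26, p27}, {g, h} × {p25, p26, p27}, {g, i} × {p25, p26, p27}, {g, h, i} × {p26, p27}, {h, i} × {p25, p26, p27}, {g, h, i} × {p25, p26, p27}}; |τ_{X×Y}| = 64.

Enumerate products U × V with U ∈ τ_X, V ∈ τ_Y (deduplicated):
  ∅ × ∅ = {} (∅)
  {g} × {p27} = {(g,p27)}
  {h} × {p27} = {(h,p27)}
  {i} × {p27} = {(i,p27)}
  {g} × {p26, p27} = {(g,p26), (g,p27)}
  {g, h} × {p27} = {(g,p27), (h,p27)}
  {g, i} × {p27} = {(g,p27), (i,p27)}
  {h} × {p26, p27} = {(h,p26), (h,p27)}
  {h, i} × {p27} = {(h,p27), (i,p27)}
  {i} × {p26, p27} = {(i,p26), (i,p27)}
  {g} × {p25, p26, p27} = {(g,p25), (g,p26), (g,p27)}
  {g, h, i} × {p27} = {(g,p27), (h,p27), (i,p27)}
  {h} × {p25, p26, p27} = {(h,p25), (h,p26), (h,p27)}
  {i} × {p25, p26, p27} = {(i,p25), (i,p26), (i,p27)}
  {g, h} × {p26, p27} = {(g,p26), (g,p27), (h,p26), (h,p27)}
  {g, i} × {p26, p27} = {(g,p26), (g,p27), (i,p26), (i,p27)}
  {h, i} × {p26, p27} = {(h,p26), (h,p27), (i,p26), (i,p27)}
  {g, h} × {p25, p26, p27} = {(g,p25), (g,p26), (g,p27), (h,p25), (h,p26), (h,p27)}
  {g, i} × {p25, p26, p27} = {(g,p25), (g,p26), (g,p27), (i,p25), (i,p26), (i,p27)}
  {g, h, i} × {p26, p27} = {(g,p26), (g,p27), (h,p26), (h,p27), (i,p26), (i,p27)}
  {h, i} × {p25, p26, p27} = {(h,p25), (h,p26), (h,p27), (i,p25), (i,p26), (i,p27)}
  {g, h, i} × {p25, p26, p27} = {(g,p25), (g,p26), (g,p27), (h,p25), (h,p26), (h,p27), (i,p25), (i,p26), (i,p27)}
These 22 distinct sets form the basis B.
Close under arbitrary unions to get τ_{X×Y}; counting gives |τ_{X×Y}| = 64.


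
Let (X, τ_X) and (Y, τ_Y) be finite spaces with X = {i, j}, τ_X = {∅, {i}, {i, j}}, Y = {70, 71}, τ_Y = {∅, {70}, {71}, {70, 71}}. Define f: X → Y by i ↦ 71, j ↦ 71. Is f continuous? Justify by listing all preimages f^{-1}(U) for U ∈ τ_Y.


f IS continuous.

Compute f^{-1}(U) for each U ∈ τ_Y:
  U = ∅: f^{-1}(U) = ∅ ∈ τ_X ✓.
  U = {70}: f^{-1}(U) = ∅ ∈ τ_X ✓.
  U = {71}: f^{-1}(U) = {i, j} ∈ τ_X ✓.
  U = {70, 71}: f^{-1}(U) = {i, j} ∈ τ_X ✓.
Every preimage lies in τ_X, so f IS continuous.


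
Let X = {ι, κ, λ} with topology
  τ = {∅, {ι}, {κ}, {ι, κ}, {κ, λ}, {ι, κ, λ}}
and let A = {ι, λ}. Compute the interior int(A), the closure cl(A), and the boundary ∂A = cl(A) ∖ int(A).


int(A) = {ι}, cl(A) = {ι, λ}, ∂A = {λ}.

Closed sets in (X, τ) are complements of opens:
  closed(X, τ) = {∅, {ι}, {λ}, {ι, λ}, {κ, λ}, {ι, κ, λ}}.
int(A) = ⋃ {U ∈ τ : U ⊆ A}. Opens contained in A: ∅, {ι}.
Taking the union of these: int(A) = {ι}.
cl(A) = ⋂ {C closed : A ⊆ C}. Closed sets containing A: {ι, λ}, {ι, κ, λ}.
Intersecting these: cl(A) = {ι, λ}.
∂A = cl(A) ∖ int(A) = {ι, λ} ∖ {ι} = {λ}.


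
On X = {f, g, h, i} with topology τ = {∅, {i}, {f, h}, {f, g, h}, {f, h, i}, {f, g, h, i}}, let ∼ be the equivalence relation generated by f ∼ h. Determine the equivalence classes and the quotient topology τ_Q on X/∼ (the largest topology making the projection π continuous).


X/∼ = {[f=h], [g], [i]}; |τ_Q| = 6.

Equivalence classes: [f=h], [g], [i].
Quotient map π: X → X/∼ sends f ↦ [f=h], g ↦ [g], h ↦ [f=h], i ↦ [i].
For each subset V ⊆ X/∼, compute π^{-1}(V) ⊆ X and check whether π^{-1}(V) ∈ τ. V is open in τ_Q iff π^{-1}(V) ∈ τ.
  V = {}: π^{-1}(V) = ∅ ∈ τ ✓.
  V = {[f=h]}: π^{-1}(V) = {f, h} ∈ τ ✓.
  V = {[g]}: π^{-1}(V) = {g} ∉ τ ✗.
  V = {[f=h], [g]}: π^{-1}(V) = {f, g, h} ∈ τ ✓.
  V = {[i]}: π^{-1}(V) = {i} ∈ τ ✓.
  V = {[f=h], [i]}: π^{-1}(V) = {f, h, i} ∈ τ ✓.
  V = {[g], [i]}: π^{-1}(V) = {g, i} ∉ τ ✗.
  V = {[f=h], [g], [i]}: π^{-1}(V) = {f, g, h, i} ∈ τ ✓.
Open sets in the quotient: τ_Q = {{}, {[f=h]}, {[f=h], [g]}, {[i]}, {[f=h], [i]}, {[f=h], [g], [i]}} (6 elements).


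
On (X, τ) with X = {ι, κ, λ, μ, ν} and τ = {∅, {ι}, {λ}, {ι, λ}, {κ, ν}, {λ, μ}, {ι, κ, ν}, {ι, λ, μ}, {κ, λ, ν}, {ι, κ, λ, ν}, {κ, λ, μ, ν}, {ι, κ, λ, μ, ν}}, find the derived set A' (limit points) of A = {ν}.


A' = {κ}

For each x ∈ X, list the open sets U ∈ τ with x ∈ U, then check whether U ∩ (A ∖ {x}) ≠ ∅ for every such U.
  x = ι: open {ι} ∋ x has {ι} ∩ (A ∖ {ι}) = ∅, so x is NOT a limit point.
  x = κ: opens ∋ x are {κ, ν}, {ι, κ, ν}, {κ, λ, ν}, {ι, κ, λ, ν}, {κ, λ, μ, ν}, {ι, κ, λ, μ, ν}; each meets A ∖ {κ}, so x IS a limit point.
  x = λ: open {λ} ∋ x has {λ} ∩ (A ∖ {λ}) = ∅, so x is NOT a limit point.
  x = μ: open {λ, μ} ∋ x has {λ, μ} ∩ (A ∖ {μ}) = ∅, so x is NOT a limit point.
  x = ν: open {κ, ν} ∋ x has {κ, ν} ∩ (A ∖ {ν}) = ∅, so x is NOT a limit point.
Collecting: A' = {κ}.


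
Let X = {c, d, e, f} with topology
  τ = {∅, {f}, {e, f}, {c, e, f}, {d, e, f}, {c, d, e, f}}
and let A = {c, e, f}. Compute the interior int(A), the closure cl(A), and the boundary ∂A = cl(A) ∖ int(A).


int(A) = {c, e, f}, cl(A) = {c, d, e, f}, ∂A = {d}.

Closed sets in (X, τ) are complements of opens:
  closed(X, τ) = {∅, {c}, {d}, {c, d}, {c, d, e}, {c, d, e, f}}.
int(A) = ⋃ {U ∈ τ : U ⊆ A}. Opens contained in A: ∅, {f}, {e, f}, {c, e, f}.
Taking the union of these: int(A) = {c, e, f}.
cl(A) = ⋂ {C closed : A ⊆ C}. Closed sets containing A: {c, d, e, f}.
Intersecting these: cl(A) = {c, d, e, f}.
∂A = cl(A) ∖ int(A) = {c, d, e, f} ∖ {c, e, f} = {d}.


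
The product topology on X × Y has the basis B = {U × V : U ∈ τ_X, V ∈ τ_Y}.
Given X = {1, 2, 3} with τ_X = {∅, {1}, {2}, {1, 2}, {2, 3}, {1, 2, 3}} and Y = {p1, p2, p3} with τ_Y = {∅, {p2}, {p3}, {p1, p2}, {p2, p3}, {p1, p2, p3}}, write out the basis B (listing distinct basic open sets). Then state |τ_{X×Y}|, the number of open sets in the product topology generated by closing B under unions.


Basis B = {∅ × ∅, {1} × {p2}, {1} × {p3}, {2} × {p2}, {2} × {p3}, {1} × {p1, p2}, {1} × {p2, p3}, {1, 2} × {p2}, {1, 2} × {p3}, {2} × {p1, p2}, {2} × {p2, p3}, {2, 3} × {p2}, {2, 3} × {p3}, {1} × {p1, p2, p3}, {1, 2, 3} × {p2}, {1, 2, 3} × {p3}, {2} × {p1, p2, p3}, {1, 2} × {p1, p2}, {1, 2} × {p2, p3}, {2, 3} × {p1, p2}, {2, 3} × {p2, p3}, {1, 2} × {p1, p2, p3}, {1, 2, 3} × {p1, p2}, {1, 2, 3} × {p2, p3}, {2, 3} × {p1, p2, p3}, {1, 2, 3} × {p1, p2, p3}}; |τ_{X×Y}| = 108.

Enumerate products U × V with U ∈ τ_X, V ∈ τ_Y (deduplicated):
  ∅ × ∅ = {} (∅)
  {1} × {p2} = {(1,p2)}
  {1} × {p3} = {(1,p3)}
  {2} × {p2} = {(2,p2)}
  {2} × {p3} = {(2,p3)}
  {1} × {p1, p2} = {(1,p1), (1,p2)}
  {1} × {p2, p3} = {(1,p2), (1,p3)}
  {1, 2} × {p2} = {(1,p2), (2,p2)}
  {1, 2} × {p3} = {(1,p3), (2,p3)}
  {2} × {p1, p2} = {(2,p1), (2,p2)}
  {2} × {p2, p3} = {(2,p2), (2,p3)}
  {2, 3} × {p2} = {(2,p2), (3,p2)}
  {2, 3} × {p3} = {(2,p3), (3,p3)}
  {1} × {p1, p2, p3} = {(1,p1), (1,p2), (1,p3)}
  {1, 2, 3} × {p2} = {(1,p2), (2,p2), (3,p2)}
  {1, 2, 3} × {p3} = {(1,p3), (2,p3), (3,p3)}
  {2} × {p1, p2, p3} = {(2,p1), (2,p2), (2,p3)}
  {1, 2} × {p1, p2} = {(1,p1), (1,p2), (2,p1), (2,p2)}
  {1, 2} × {p2, p3} = {(1,p2), (1,p3), (2,p2), (2,p3)}
  {2, 3} × {p1, p2} = {(2,p1), (2,p2), (3,p1), (3,p2)}
  {2, 3} × {p2, p3} = {(2,p2), (2,p3), (3,p2), (3,p3)}
  {1, 2} × {p1, p2, p3} = {(1,p1), (1,p2), (1,p3), (2,p1), (2,p2), (2,p3)}
  {1, 2, 3} × {p1, p2} = {(1,p1), (1,p2), (2,p1), (2,p2), (3,p1), (3,p2)}
  {1, 2, 3} × {p2, p3} = {(1,p2), (1,p3), (2,p2), (2,p3), (3,p2), (3,p3)}
  {2, 3} × {p1, p2, p3} = {(2,p1), (2,p2), (2,p3), (3,p1), (3,p2), (3,p3)}
  {1, 2, 3} × {p1, p2, p3} = {(1,p1), (1,p2), (1,p3), (2,p1), (2,p2), (2,p3), (3,p1), (3,p2), (3,p3)}
These 26 distinct sets form the basis B.
Close under arbitrary unions to get τ_{X×Y}; counting gives |τ_{X×Y}| = 108.


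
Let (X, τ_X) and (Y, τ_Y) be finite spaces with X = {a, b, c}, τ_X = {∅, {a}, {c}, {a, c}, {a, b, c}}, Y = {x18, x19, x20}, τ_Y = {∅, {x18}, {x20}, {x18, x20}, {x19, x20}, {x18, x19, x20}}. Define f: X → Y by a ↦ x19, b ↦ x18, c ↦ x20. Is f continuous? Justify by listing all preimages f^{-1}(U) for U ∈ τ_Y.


f is NOT continuous.

Compute f^{-1}(U) for each U ∈ τ_Y:
  U = ∅: f^{-1}(U) = ∅ ∈ τ_X ✓.
  U = {x18}: f^{-1}(U) = {b} ∉ τ_X ✗.
  U = {x20}: f^{-1}(U) = {c} ∈ τ_X ✓.
  U = {x18, x20}: f^{-1}(U) = {b, c} ∉ τ_X ✗.
  U = {x19, x20}: f^{-1}(U) = {a, c} ∈ τ_X ✓.
  U = {x18, x19, x20}: f^{-1}(U) = {a, b, c} ∈ τ_X ✓.
Found U = {x18} with f^{-1}(U) = {b} not in τ_X. Therefore f is NOT continuous.


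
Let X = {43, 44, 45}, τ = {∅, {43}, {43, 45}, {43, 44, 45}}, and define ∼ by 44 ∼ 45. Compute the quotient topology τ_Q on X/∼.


X/∼ = {[43], [44=45]}; |τ_Q| = 3.

Equivalence classes: [43], [44=45].
Quotient map π: X → X/∼ sends 43 ↦ [43], 44 ↦ [44=45], 45 ↦ [44=45].
For each subset V ⊆ X/∼, compute π^{-1}(V) ⊆ X and check whether π^{-1}(V) ∈ τ. V is open in τ_Q iff π^{-1}(V) ∈ τ.
  V = {}: π^{-1}(V) = ∅ ∈ τ ✓.
  V = {[43]}: π^{-1}(V) = {43} ∈ τ ✓.
  V = {[44=45]}: π^{-1}(V) = {44, 45} ∉ τ ✗.
  V = {[43], [44=45]}: π^{-1}(V) = {43, 44, 45} ∈ τ ✓.
Open sets in the quotient: τ_Q = {{}, {[43]}, {[43], [44=45]}} (3 elements).


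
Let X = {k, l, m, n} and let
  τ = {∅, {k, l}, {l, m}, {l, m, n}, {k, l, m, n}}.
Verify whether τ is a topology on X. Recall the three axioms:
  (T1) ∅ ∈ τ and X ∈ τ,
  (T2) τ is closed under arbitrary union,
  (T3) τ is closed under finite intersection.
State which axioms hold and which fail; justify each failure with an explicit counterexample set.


τ is NOT a topology on X.

Axiom (T1): ∅ ∈ τ? Yes; X ∈ τ? Yes.
Axiom (T2/T3): check pairwise unions and intersections of members of τ.
Counterexample for (T3): {k, l} ∩ {l, m} = {l} ∉ τ. Therefore τ is NOT a topology.


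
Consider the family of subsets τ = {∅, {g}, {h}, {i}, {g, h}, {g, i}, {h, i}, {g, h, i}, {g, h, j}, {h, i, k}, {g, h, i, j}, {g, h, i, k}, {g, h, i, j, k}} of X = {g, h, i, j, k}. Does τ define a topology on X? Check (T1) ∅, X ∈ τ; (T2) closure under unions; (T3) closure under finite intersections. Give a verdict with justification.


τ IS a topology on X.

Axiom (T1): ∅ ∈ τ? Yes; X ∈ τ? Yes.
Axiom (T2/T3): check pairwise unions and intersections of members of τ.
All pairwise intersections and unions checked — each lies in τ. Therefore τ satisfies (T1), (T2), (T3): it IS a topology on X.


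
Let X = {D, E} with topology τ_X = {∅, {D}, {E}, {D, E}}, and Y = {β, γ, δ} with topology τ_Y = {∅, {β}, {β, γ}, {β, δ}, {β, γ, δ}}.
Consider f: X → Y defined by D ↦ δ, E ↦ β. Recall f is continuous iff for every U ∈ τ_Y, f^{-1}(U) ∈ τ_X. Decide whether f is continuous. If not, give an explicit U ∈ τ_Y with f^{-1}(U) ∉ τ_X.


f IS continuous.

Compute f^{-1}(U) for each U ∈ τ_Y:
  U = ∅: f^{-1}(U) = ∅ ∈ τ_X ✓.
  U = {β}: f^{-1}(U) = {E} ∈ τ_X ✓.
  U = {β, γ}: f^{-1}(U) = {E} ∈ τ_X ✓.
  U = {β, δ}: f^{-1}(U) = {D, E} ∈ τ_X ✓.
  U = {β, γ, δ}: f^{-1}(U) = {D, E} ∈ τ_X ✓.
Every preimage lies in τ_X, so f IS continuous.


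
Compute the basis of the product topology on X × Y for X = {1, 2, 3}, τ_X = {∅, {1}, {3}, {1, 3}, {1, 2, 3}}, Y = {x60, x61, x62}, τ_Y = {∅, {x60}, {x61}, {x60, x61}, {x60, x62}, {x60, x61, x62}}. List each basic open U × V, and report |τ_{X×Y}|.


Basis B = {∅ × ∅, {1} × {x60}, {1} × {x61}, {3} × {x60}, {3} × {x61}, {1} × {x60, x61}, {1} × {x60, x62}, {1, 3} × {x60}, {1, 3} × {x61}, {3} × {x60, x61}, {3} × {x60, x62}, {1} × {x60, x61, x62}, {1, 2, 3} × {x60}, {1, 2, 3} × {x61}, {3} × {x60, x61, x62}, {1, 3} × {x60, x61}, {1, 3} × {x60, x62}, {1, 3} × {x60, x61, x62}, {1, 2, 3} × {x60, x61}, {1, 2, 3} × {x60, x62}, {1, 2, 3} × {x60, x61, x62}}; |τ_{X×Y}| = 70.

Enumerate products U × V with U ∈ τ_X, V ∈ τ_Y (deduplicated):
  ∅ × ∅ = {} (∅)
  {1} × {x60} = {(1,x60)}
  {1} × {x61} = {(1,x61)}
  {3} × {x60} = {(3,x60)}
  {3} × {x61} = {(3,x61)}
  {1} × {x60, x61} = {(1,x60), (1,x61)}
  {1} × {x60, x62} = {(1,x60), (1,x62)}
  {1, 3} × {x60} = {(1,x60), (3,x60)}
  {1, 3} × {x61} = {(1,x61), (3,x61)}
  {3} × {x60, x61} = {(3,x60), (3,x61)}
  {3} × {x60, x62} = {(3,x60), (3,x62)}
  {1} × {x60, x61, x62} = {(1,x60), (1,x61), (1,x62)}
  {1, 2, 3} × {x60} = {(1,x60), (2,x60), (3,x60)}
  {1, 2, 3} × {x61} = {(1,x61), (2,x61), (3,x61)}
  {3} × {x60, x61, x62} = {(3,x60), (3,x61), (3,x62)}
  {1, 3} × {x60, x61} = {(1,x60), (1,x61), (3,x60), (3,x61)}
  {1, 3} × {x60, x62} = {(1,x60), (1,x62), (3,x60), (3,x62)}
  {1, 3} × {x60, x61, x62} = {(1,x60), (1,x61), (1,x62), (3,x60), (3,x61), (3,x62)}
  {1, 2, 3} × {x60, x61} = {(1,x60), (1,x61), (2,x60), (2,x61), (3,x60), (3,x61)}
  {1, 2, 3} × {x60, x62} = {(1,x60), (1,x62), (2,x60), (2,x62), (3,x60), (3,x62)}
  {1, 2, 3} × {x60, x61, x62} = {(1,x60), (1,x61), (1,x62), (2,x60), (2,x61), (2,x62), (3,x60), (3,x61), (3,x62)}
These 21 distinct sets form the basis B.
Close under arbitrary unions to get τ_{X×Y}; counting gives |τ_{X×Y}| = 70.


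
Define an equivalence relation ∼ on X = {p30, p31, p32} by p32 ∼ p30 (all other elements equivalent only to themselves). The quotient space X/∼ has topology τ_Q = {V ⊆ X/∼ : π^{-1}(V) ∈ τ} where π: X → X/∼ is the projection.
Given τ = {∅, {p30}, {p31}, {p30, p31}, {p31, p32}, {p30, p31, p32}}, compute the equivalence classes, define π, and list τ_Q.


X/∼ = {[p30=p32], [p31]}; |τ_Q| = 3.

Equivalence classes: [p30=p32], [p31].
Quotient map π: X → X/∼ sends p30 ↦ [p30=p32], p31 ↦ [p31], p32 ↦ [p30=p32].
For each subset V ⊆ X/∼, compute π^{-1}(V) ⊆ X and check whether π^{-1}(V) ∈ τ. V is open in τ_Q iff π^{-1}(V) ∈ τ.
  V = {}: π^{-1}(V) = ∅ ∈ τ ✓.
  V = {[p30=p32]}: π^{-1}(V) = {p30, p32} ∉ τ ✗.
  V = {[p31]}: π^{-1}(V) = {p31} ∈ τ ✓.
  V = {[p30=p32], [p31]}: π^{-1}(V) = {p30, p31, p32} ∈ τ ✓.
Open sets in the quotient: τ_Q = {{}, {[p31]}, {[p30=p32], [p31]}} (3 elements).


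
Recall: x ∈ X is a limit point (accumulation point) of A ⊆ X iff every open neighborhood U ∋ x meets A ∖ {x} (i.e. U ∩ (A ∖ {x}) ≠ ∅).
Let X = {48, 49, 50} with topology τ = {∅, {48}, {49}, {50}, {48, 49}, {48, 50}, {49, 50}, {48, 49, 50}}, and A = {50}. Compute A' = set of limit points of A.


A' = ∅

For each x ∈ X, list the open sets U ∈ τ with x ∈ U, then check whether U ∩ (A ∖ {x}) ≠ ∅ for every such U.
  x = 48: open {48} ∋ x has {48} ∩ (A ∖ {48}) = ∅, so x is NOT a limit point.
  x = 49: open {49} ∋ x has {49} ∩ (A ∖ {49}) = ∅, so x is NOT a limit point.
  x = 50: open {50} ∋ x has {50} ∩ (A ∖ {50}) = ∅, so x is NOT a limit point.
Collecting: A' = ∅.


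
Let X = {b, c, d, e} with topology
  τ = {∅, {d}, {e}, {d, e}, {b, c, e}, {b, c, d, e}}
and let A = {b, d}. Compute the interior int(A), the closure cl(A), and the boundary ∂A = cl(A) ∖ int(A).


int(A) = {d}, cl(A) = {b, c, d}, ∂A = {b, c}.

Closed sets in (X, τ) are complements of opens:
  closed(X, τ) = {∅, {d}, {b, c}, {b, c, d}, {b, c, e}, {b, c, d, e}}.
int(A) = ⋃ {U ∈ τ : U ⊆ A}. Opens contained in A: ∅, {d}.
Taking the union of these: int(A) = {d}.
cl(A) = ⋂ {C closed : A ⊆ C}. Closed sets containing A: {b, c, d}, {b, c, d, e}.
Intersecting these: cl(A) = {b, c, d}.
∂A = cl(A) ∖ int(A) = {b, c, d} ∖ {d} = {b, c}.


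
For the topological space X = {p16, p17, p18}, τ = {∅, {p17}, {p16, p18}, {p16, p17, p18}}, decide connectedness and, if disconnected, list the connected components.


(X, τ) is disconnected; components = [{p17}, {p16, p18}].

Find clopen sets (U ∈ τ with X ∖ U ∈ τ):
  U = ∅, X ∖ U = {p16, p17, p18} — both open, so U is clopen.
  U = {p17}, X ∖ U = {p16, p18} — both open, so U is clopen.
  U = {p16, p18}, X ∖ U = {p17} — both open, so U is clopen.
  U = {p16, p17, p18}, X ∖ U = ∅ — both open, so U is clopen.
Nontrivial clopen(s) exist: e.g. {p17}. So (X, τ) is disconnected.
Compute connected components by grouping points that agree on all clopens:
  component: {p17}
  component: {p16, p18}


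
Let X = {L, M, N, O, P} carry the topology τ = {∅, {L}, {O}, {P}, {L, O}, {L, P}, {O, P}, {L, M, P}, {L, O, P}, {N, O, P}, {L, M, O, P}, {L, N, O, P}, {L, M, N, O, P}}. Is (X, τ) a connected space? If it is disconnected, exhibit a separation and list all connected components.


(X, τ) is connected.

Find clopen sets (U ∈ τ with X ∖ U ∈ τ):
  U = ∅, X ∖ U = {L, M, N, O, P} — both open, so U is clopen.
  U = {L, M, N, O, P}, X ∖ U = ∅ — both open, so U is clopen.
Only trivial clopens (∅ and X) exist, so (X, τ) is connected.
Compute connected components by grouping points that agree on all clopens:
  component: {L, M, N, O, P}


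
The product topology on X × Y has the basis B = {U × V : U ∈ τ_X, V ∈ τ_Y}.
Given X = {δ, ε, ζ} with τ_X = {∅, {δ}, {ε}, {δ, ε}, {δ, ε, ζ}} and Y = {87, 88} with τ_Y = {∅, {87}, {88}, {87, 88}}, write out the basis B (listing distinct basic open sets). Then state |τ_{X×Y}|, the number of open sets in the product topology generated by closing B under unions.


Basis B = {∅ × ∅, {δ} × {87}, {δ} × {88}, {ε} × {87}, {ε} × {88}, {δ} × {87, 88}, {δ, ε} × {87}, {δ, ε} × {88}, {ε} × {87, 88}, {δ, ε, ζ} × {87}, {δ, ε, ζ} × {88}, {δ, ε} × {87, 88}, {δ, ε, ζ} × {87, 88}}; |τ_{X×Y}| = 25.

Enumerate products U × V with U ∈ τ_X, V ∈ τ_Y (deduplicated):
  ∅ × ∅ = {} (∅)
  {δ} × {87} = {(δ,87)}
  {δ} × {88} = {(δ,88)}
  {ε} × {87} = {(ε,87)}
  {ε} × {88} = {(ε,88)}
  {δ} × {87, 88} = {(δ,87), (δ,88)}
  {δ, ε} × {87} = {(δ,87), (ε,87)}
  {δ, ε} × {88} = {(δ,88), (ε,88)}
  {ε} × {87, 88} = {(ε,87), (ε,88)}
  {δ, ε, ζ} × {87} = {(δ,87), (ε,87), (ζ,87)}
  {δ, ε, ζ} × {88} = {(δ,88), (ε,88), (ζ,88)}
  {δ, ε} × {87, 88} = {(δ,87), (δ,88), (ε,87), (ε,88)}
  {δ, ε, ζ} × {87, 88} = {(δ,87), (δ,88), (ε,87), (ε,88), (ζ,87), (ζ,88)}
These 13 distinct sets form the basis B.
Close under arbitrary unions to get τ_{X×Y}; counting gives |τ_{X×Y}| = 25.
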